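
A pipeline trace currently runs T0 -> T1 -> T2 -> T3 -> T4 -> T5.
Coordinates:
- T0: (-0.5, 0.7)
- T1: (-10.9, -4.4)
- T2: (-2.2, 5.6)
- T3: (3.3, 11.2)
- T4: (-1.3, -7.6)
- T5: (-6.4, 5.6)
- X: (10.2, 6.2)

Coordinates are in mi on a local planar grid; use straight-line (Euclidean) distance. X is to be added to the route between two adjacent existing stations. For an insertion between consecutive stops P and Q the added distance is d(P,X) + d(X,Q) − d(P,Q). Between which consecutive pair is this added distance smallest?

Added distance for inserting X between each consecutive pair:
T0–T1: 24.1 mi
T1–T2: 22.8 mi
T2–T3: 13.1 mi
T3–T4: 7.1 mi
T4–T5: 20.4 mi
Smallest added distance is 7.1 mi, inserting between T3 and T4.

between T3 and T4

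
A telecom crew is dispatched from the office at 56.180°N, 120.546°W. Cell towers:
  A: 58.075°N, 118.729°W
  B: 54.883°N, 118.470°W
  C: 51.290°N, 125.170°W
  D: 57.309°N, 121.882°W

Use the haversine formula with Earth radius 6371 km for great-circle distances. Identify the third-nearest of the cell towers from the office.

Distance to each, sorted:
D: 149.6 km
B: 194.6 km
A: 237.5 km
C: 622.7 km
The third-nearest is A at 237.5 km.

A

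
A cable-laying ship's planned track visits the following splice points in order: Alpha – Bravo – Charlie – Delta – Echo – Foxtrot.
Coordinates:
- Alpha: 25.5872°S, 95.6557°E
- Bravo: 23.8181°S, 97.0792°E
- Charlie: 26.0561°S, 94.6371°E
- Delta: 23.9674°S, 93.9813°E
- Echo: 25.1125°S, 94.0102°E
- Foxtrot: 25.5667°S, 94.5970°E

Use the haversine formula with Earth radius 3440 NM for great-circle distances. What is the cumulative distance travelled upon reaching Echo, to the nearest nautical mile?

520 NM

Leg distances:
Alpha→Bravo: 131.6 NM  (cumulative 131.6 NM)
Bravo→Charlie: 189.0 NM  (cumulative 320.6 NM)
Charlie→Delta: 130.4 NM  (cumulative 451.0 NM)
Delta→Echo: 68.8 NM  (cumulative 519.7 NM)
Cumulative distance at Echo ≈ 520 NM.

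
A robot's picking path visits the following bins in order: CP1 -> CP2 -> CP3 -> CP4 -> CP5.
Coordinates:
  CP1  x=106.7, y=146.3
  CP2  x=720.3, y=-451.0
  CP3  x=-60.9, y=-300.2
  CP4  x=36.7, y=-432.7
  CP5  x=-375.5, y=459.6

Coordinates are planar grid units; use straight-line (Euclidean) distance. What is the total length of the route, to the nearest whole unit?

Leg distances:
CP1→CP2: 856.3  (cumulative 856.3)
CP2→CP3: 795.6  (cumulative 1651.9)
CP3→CP4: 164.6  (cumulative 1816.5)
CP4→CP5: 982.9  (cumulative 2799.4)
Total route length ≈ 2799.

2799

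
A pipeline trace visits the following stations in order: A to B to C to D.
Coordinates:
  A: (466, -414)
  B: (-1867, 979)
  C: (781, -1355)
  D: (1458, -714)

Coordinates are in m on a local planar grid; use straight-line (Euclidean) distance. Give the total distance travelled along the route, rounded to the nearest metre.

7179 m

Leg distances:
A→B: 2717.2 m  (cumulative 2717.2 m)
B→C: 3529.8 m  (cumulative 6247.0 m)
C→D: 932.3 m  (cumulative 7179.3 m)
Total route length ≈ 7179 m.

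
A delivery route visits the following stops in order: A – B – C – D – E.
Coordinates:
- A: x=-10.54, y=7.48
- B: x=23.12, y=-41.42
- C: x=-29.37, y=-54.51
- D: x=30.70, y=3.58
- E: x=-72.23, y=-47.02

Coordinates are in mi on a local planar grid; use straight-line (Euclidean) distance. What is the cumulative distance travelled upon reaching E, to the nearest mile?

Leg distances:
A→B: 59.4 mi  (cumulative 59.4 mi)
B→C: 54.1 mi  (cumulative 113.5 mi)
C→D: 83.6 mi  (cumulative 197.0 mi)
D→E: 114.7 mi  (cumulative 311.7 mi)
Cumulative distance at E ≈ 312 mi.

312 mi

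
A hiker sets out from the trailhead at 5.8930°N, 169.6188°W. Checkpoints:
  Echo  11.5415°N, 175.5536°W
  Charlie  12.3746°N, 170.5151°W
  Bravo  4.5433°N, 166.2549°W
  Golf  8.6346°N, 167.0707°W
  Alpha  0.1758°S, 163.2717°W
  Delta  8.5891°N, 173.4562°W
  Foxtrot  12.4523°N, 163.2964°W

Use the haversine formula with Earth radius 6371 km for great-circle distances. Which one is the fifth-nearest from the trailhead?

Distance to each, sorted:
Bravo: 401.6 km
Golf: 414.6 km
Delta: 518.7 km
Charlie: 727.4 km
Echo: 905.3 km
Alpha: 975.6 km
Foxtrot: 1006.5 km
The fifth-nearest is Echo at 905.3 km.

Echo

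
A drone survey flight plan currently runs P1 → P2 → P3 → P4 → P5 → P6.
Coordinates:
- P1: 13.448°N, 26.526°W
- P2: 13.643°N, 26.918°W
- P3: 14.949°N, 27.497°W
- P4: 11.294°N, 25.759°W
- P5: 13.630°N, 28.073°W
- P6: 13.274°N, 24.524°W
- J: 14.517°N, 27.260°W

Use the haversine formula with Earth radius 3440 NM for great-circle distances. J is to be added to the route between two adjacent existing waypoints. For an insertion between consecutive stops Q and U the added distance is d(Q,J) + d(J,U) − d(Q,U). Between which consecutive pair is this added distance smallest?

Added distance for inserting J between each consecutive pair:
P1–P2: 107.5 NM
P2–P3: 0.1 NM
P3–P4: 0.0 NM
P4–P5: 88.6 NM
P5–P6: 39.0 NM
Smallest added distance is 0.0 NM, inserting between P3 and P4.

between P3 and P4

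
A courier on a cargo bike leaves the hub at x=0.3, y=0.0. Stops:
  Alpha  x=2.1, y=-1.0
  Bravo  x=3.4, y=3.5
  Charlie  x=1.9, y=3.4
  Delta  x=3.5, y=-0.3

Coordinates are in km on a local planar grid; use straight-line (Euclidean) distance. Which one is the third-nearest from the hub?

Charlie

Distances from the hub (x=0.3, y=0.0):
Alpha: 2.1 km
Delta: 3.2 km
Charlie: 3.8 km
Bravo: 4.7 km
The third-nearest is Charlie at 3.8 km.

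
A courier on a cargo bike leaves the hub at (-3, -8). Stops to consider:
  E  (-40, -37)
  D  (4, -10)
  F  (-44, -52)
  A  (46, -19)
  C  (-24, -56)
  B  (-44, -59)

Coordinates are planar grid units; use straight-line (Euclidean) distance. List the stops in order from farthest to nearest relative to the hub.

Distances from the hub:
B (-44, -59): 65.4
F (-44, -52): 60.1
C (-24, -56): 52.4
A (46, -19): 50.2
E (-40, -37): 47.0
D (4, -10): 7.3

B, F, C, A, E, D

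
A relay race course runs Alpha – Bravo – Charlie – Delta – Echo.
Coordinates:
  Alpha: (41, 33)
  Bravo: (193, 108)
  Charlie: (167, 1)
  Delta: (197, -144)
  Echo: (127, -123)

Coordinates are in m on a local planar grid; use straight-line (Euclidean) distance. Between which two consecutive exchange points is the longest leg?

Alpha–Bravo

Leg distances:
Alpha→Bravo: 169.5 m
Bravo→Charlie: 110.1 m
Charlie→Delta: 148.1 m
Delta→Echo: 73.1 m
The longest leg is Alpha–Bravo at 169.5 m.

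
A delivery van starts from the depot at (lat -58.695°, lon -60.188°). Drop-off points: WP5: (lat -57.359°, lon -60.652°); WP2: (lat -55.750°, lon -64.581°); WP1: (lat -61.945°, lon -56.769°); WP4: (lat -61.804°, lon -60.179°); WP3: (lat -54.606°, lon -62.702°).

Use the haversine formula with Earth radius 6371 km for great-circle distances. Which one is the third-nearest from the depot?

WP1

Distances from the depot ((lat -58.695°, lon -60.188°)):
WP5: 151.0 km
WP4: 345.7 km
WP1: 407.3 km
WP2: 420.7 km
WP3: 479.9 km
The third-nearest is WP1 at 407.3 km.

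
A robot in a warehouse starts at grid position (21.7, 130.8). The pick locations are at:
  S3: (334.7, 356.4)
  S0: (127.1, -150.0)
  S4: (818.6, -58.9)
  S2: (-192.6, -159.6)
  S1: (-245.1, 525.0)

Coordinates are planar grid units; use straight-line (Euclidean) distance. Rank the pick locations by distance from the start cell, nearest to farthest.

S0, S2, S3, S1, S4

Distances from the start cell:
S0 (127.1, -150.0): 299.9
S2 (-192.6, -159.6): 360.9
S3 (334.7, 356.4): 385.8
S1 (-245.1, 525.0): 476.0
S4 (818.6, -58.9): 819.2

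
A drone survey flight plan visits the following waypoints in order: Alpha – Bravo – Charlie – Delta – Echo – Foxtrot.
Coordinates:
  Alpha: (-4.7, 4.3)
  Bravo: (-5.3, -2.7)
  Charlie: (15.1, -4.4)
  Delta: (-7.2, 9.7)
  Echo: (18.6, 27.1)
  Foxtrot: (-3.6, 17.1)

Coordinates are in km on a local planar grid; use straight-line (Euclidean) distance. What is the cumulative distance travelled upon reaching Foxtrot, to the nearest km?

109 km

Leg distances:
Alpha→Bravo: 7.0 km  (cumulative 7.0 km)
Bravo→Charlie: 20.5 km  (cumulative 27.5 km)
Charlie→Delta: 26.4 km  (cumulative 53.9 km)
Delta→Echo: 31.1 km  (cumulative 85.0 km)
Echo→Foxtrot: 24.3 km  (cumulative 109.3 km)
Cumulative distance at Foxtrot ≈ 109 km.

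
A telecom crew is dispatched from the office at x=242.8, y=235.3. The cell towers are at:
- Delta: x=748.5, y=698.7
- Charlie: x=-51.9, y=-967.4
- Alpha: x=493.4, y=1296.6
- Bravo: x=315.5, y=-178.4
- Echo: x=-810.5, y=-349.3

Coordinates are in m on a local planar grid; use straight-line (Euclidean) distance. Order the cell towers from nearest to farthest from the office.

Computing each straight-line distance from x=242.8, y=235.3:
Bravo x=315.5, y=-178.4: 420.0 m
Delta x=748.5, y=698.7: 685.9 m
Alpha x=493.4, y=1296.6: 1090.5 m
Echo x=-810.5, y=-349.3: 1204.7 m
Charlie x=-51.9, y=-967.4: 1238.3 m

Bravo, Delta, Alpha, Echo, Charlie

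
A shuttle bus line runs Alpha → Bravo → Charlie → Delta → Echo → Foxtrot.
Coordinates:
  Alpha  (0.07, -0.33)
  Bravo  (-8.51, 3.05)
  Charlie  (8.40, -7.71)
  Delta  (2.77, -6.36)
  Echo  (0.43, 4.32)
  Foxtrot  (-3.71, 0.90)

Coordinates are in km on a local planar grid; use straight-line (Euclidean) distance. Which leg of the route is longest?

Bravo–Charlie

Leg distances:
Alpha→Bravo: 9.2 km
Bravo→Charlie: 20.0 km
Charlie→Delta: 5.8 km
Delta→Echo: 10.9 km
Echo→Foxtrot: 5.4 km
The longest leg is Bravo–Charlie at 20.0 km.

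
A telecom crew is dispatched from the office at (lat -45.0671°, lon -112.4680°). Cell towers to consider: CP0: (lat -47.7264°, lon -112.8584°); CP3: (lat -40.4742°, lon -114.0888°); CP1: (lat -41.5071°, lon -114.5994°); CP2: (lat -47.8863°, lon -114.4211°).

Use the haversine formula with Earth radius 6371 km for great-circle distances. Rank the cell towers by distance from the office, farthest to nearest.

CP3, CP1, CP2, CP0

Computing each great-circle distance from (lat -45.0671°, lon -112.4680°):
CP3 (lat -40.4742°, lon -114.0888°): 527.5 km
CP1 (lat -41.5071°, lon -114.5994°): 431.8 km
CP2 (lat -47.8863°, lon -114.4211°): 347.3 km
CP0 (lat -47.7264°, lon -112.8584°): 297.2 km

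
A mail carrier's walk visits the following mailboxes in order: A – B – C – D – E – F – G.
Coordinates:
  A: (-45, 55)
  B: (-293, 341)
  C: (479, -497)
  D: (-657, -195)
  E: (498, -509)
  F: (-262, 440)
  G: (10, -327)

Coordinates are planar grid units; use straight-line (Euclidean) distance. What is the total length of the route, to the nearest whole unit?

Leg distances:
A→B: 378.5  (cumulative 378.5)
B→C: 1139.4  (cumulative 1517.9)
C→D: 1175.5  (cumulative 2693.4)
D→E: 1196.9  (cumulative 3890.3)
E→F: 1215.8  (cumulative 5106.1)
F→G: 813.8  (cumulative 5919.9)
Total route length ≈ 5920.

5920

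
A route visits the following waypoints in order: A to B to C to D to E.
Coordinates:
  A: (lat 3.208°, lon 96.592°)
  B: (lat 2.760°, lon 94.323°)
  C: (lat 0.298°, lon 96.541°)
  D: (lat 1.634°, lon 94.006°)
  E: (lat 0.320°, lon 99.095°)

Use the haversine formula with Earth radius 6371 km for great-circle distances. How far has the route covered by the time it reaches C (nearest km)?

625 km

Leg distances:
A→B: 256.8 km  (cumulative 256.8 km)
B→C: 368.4 km  (cumulative 625.2 km)
Cumulative distance at C ≈ 625 km.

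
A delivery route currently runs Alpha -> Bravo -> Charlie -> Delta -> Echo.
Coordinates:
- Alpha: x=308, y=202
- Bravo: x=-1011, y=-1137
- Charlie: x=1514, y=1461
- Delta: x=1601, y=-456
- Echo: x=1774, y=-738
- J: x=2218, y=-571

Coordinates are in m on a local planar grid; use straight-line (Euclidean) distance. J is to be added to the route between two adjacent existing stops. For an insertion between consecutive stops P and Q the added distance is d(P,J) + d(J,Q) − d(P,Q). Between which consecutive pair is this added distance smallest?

between Delta and Echo

Added distance for inserting J between each consecutive pair:
Alpha–Bravo: 3459.2 m
Bravo–Charlie: 1805.9 m
Charlie–Delta: 859.2 m
Delta–Echo: 771.2 m
Smallest added distance is 771.2 m, inserting between Delta and Echo.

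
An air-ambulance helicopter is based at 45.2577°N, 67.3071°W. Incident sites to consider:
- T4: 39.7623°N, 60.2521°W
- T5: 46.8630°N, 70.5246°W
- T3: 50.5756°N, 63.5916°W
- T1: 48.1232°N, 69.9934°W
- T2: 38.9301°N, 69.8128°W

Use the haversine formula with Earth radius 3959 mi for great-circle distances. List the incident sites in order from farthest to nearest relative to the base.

T4, T2, T3, T1, T5

Distance from the base at 45.2577°N, 67.3071°W to each:
T4 39.7623°N, 60.2521°W: 522.4 mi
T2 38.9301°N, 69.8128°W: 455.6 mi
T3 50.5756°N, 63.5916°W: 405.6 mi
T1 48.1232°N, 69.9934°W: 235.4 mi
T5 46.8630°N, 70.5246°W: 190.0 mi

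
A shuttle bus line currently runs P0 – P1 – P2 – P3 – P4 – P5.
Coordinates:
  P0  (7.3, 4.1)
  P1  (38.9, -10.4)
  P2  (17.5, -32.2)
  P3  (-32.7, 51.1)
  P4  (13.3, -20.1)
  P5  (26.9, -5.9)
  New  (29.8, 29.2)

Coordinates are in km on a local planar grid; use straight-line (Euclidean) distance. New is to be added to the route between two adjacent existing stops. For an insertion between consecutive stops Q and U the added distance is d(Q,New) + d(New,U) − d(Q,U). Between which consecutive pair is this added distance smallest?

Added distance for inserting New between each consecutive pair:
P0–P1: 39.6 km
P1–P2: 72.7 km
P2–P3: 31.6 km
P3–P4: 33.4 km
P4–P5: 67.5 km
Smallest added distance is 31.6 km, inserting between P2 and P3.

between P2 and P3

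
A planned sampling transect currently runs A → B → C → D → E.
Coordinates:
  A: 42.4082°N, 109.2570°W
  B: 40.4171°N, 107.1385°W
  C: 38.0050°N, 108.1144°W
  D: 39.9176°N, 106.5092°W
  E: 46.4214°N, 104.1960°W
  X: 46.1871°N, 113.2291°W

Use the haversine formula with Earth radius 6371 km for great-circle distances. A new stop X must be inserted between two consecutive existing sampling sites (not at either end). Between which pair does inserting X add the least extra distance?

Added distance for inserting X between each consecutive pair:
A–B: 1051.0 km
B–C: 1529.8 km
C–D: 1633.2 km
D–E: 831.8 km
Smallest added distance is 831.8 km, inserting between D and E.

between D and E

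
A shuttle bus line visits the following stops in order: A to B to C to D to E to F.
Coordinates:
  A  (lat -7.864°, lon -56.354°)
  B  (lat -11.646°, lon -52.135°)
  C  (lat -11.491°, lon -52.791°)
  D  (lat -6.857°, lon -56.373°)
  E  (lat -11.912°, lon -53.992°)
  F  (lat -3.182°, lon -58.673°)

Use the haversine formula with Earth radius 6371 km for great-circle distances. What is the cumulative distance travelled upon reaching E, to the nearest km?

Leg distances:
A→B: 624.9 km  (cumulative 624.9 km)
B→C: 73.5 km  (cumulative 698.4 km)
C→D: 648.1 km  (cumulative 1346.5 km)
D→E: 619.8 km  (cumulative 1966.3 km)
Cumulative distance at E ≈ 1966 km.

1966 km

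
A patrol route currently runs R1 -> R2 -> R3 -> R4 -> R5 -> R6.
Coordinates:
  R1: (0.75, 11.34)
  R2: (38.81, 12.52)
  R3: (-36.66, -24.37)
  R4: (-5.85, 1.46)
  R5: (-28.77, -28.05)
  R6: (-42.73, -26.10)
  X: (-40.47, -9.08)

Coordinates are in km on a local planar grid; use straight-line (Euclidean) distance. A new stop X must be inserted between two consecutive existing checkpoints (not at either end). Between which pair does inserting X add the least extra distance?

Added distance for inserting X between each consecutive pair:
R1–R2: 90.1 km
R2–R3: 13.9 km
R3–R4: 11.7 km
R4–R5: 21.1 km
R5–R6: 25.4 km
Smallest added distance is 11.7 km, inserting between R3 and R4.

between R3 and R4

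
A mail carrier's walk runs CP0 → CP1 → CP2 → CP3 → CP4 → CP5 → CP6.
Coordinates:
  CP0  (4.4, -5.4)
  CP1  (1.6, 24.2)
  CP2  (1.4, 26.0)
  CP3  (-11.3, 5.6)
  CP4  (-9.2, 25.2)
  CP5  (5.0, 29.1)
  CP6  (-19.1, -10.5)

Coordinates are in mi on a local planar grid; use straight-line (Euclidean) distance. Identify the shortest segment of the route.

CP1–CP2

Leg distances:
CP0→CP1: 29.7 mi
CP1→CP2: 1.8 mi
CP2→CP3: 24.0 mi
CP3→CP4: 19.7 mi
CP4→CP5: 14.7 mi
CP5→CP6: 46.4 mi
The shortest leg is CP1–CP2 at 1.8 mi.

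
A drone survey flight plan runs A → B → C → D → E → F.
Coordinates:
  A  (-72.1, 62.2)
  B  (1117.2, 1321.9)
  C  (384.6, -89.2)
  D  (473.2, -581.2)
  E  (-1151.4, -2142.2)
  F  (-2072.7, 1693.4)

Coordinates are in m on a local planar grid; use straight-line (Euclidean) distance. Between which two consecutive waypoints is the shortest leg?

C–D

Leg distances:
A→B: 1732.4 m
B→C: 1589.9 m
C→D: 499.9 m
D→E: 2253.0 m
E→F: 3944.7 m
The shortest leg is C–D at 499.9 m.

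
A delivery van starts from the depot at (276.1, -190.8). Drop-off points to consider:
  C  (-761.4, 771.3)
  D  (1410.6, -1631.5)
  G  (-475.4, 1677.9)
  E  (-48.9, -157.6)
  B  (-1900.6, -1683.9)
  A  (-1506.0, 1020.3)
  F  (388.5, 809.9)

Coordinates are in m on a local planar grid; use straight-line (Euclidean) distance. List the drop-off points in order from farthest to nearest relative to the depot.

Computing each straight-line distance from (276.1, -190.8):
B (-1900.6, -1683.9): 2639.6 m
A (-1506.0, 1020.3): 2154.7 m
G (-475.4, 1677.9): 2014.1 m
D (1410.6, -1631.5): 1833.8 m
C (-761.4, 771.3): 1414.9 m
F (388.5, 809.9): 1007.0 m
E (-48.9, -157.6): 326.7 m

B, A, G, D, C, F, E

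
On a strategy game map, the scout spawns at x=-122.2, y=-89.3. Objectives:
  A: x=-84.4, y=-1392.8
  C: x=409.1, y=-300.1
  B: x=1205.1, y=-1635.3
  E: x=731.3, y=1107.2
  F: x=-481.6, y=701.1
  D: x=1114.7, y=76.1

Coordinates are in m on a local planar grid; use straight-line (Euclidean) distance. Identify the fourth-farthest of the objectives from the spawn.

Distance to each, sorted:
B: 2037.6 m
E: 1469.7 m
A: 1304.0 m
D: 1247.9 m
F: 868.3 m
C: 571.6 m
The fourth-farthest is D at 1247.9 m.

D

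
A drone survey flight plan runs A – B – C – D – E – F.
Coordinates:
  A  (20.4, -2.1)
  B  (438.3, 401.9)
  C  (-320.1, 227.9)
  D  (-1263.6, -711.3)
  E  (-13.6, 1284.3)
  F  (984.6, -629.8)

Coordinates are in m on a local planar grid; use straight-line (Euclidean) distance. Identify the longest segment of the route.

Leg distances:
A→B: 581.3 m
B→C: 778.1 m
C→D: 1331.3 m
D→E: 2354.8 m
E→F: 2158.7 m
The longest leg is D–E at 2354.8 m.

D–E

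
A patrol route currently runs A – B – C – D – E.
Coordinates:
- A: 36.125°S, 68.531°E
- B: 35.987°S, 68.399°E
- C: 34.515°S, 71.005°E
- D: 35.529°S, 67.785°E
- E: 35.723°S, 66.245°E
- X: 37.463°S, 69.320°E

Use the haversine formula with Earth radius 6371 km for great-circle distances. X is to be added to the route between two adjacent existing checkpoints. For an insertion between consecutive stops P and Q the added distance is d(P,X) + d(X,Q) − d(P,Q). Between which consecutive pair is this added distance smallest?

Added distance for inserting X between each consecutive pair:
A–B: 328.6 km
B–C: 256.9 km
C–D: 302.1 km
D–E: 450.1 km
Smallest added distance is 256.9 km, inserting between B and C.

between B and C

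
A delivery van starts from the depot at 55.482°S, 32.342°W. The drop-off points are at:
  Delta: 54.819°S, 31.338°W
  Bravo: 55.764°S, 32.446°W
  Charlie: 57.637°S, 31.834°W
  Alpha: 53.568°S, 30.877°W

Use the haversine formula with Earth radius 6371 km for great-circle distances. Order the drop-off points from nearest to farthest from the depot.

Distance from the depot at 55.482°S, 32.342°W to each:
Bravo 55.764°S, 32.446°W: 32.0 km
Delta 54.819°S, 31.338°W: 97.5 km
Alpha 53.568°S, 30.877°W: 232.9 km
Charlie 57.637°S, 31.834°W: 241.6 km

Bravo, Delta, Alpha, Charlie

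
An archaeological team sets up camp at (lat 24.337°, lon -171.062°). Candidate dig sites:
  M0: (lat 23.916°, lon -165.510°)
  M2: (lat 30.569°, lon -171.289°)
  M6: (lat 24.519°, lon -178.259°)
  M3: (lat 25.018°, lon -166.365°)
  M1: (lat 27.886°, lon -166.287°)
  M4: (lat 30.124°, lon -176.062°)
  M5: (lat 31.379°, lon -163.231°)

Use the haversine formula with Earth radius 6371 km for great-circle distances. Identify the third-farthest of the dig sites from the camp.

Distance to each, sorted:
M5: 1097.4 km
M4: 811.2 km
M6: 728.8 km
M2: 693.3 km
M1: 618.8 km
M0: 565.3 km
M3: 480.6 km
The third-farthest is M6 at 728.8 km.

M6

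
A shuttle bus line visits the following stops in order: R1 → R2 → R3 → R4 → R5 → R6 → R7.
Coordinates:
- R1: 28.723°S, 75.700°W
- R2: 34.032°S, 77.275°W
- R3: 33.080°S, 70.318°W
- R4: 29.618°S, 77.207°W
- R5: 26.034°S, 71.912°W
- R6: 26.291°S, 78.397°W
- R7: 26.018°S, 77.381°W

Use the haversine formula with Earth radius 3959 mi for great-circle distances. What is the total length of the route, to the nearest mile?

Leg distances:
R1→R2: 378.4 mi  (cumulative 378.4 mi)
R2→R3: 405.9 mi  (cumulative 784.3 mi)
R3→R4: 471.5 mi  (cumulative 1255.8 mi)
R4→R5: 407.4 mi  (cumulative 1663.2 mi)
R5→R6: 402.5 mi  (cumulative 2065.7 mi)
R6→R7: 65.8 mi  (cumulative 2131.5 mi)
Total route length ≈ 2131 mi.

2131 mi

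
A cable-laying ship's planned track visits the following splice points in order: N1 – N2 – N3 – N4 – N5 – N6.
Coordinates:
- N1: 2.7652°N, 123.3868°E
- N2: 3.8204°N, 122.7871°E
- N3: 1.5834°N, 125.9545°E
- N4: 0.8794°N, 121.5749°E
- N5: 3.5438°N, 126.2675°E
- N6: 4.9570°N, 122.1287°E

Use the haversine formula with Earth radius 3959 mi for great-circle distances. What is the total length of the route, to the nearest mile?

1332 mi

Leg distances:
N1→N2: 83.8 mi  (cumulative 83.8 mi)
N2→N3: 267.7 mi  (cumulative 351.6 mi)
N3→N4: 306.4 mi  (cumulative 658.0 mi)
N4→N5: 372.6 mi  (cumulative 1030.6 mi)
N5→N6: 301.4 mi  (cumulative 1332.1 mi)
Total route length ≈ 1332 mi.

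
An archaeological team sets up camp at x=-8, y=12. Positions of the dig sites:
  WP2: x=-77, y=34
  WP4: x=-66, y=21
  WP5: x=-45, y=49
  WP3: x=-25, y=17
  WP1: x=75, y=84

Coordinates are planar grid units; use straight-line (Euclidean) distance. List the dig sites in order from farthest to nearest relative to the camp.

Distances from the camp:
WP1 x=75, y=84: 109.9
WP2 x=-77, y=34: 72.4
WP4 x=-66, y=21: 58.7
WP5 x=-45, y=49: 52.3
WP3 x=-25, y=17: 17.7

WP1, WP2, WP4, WP5, WP3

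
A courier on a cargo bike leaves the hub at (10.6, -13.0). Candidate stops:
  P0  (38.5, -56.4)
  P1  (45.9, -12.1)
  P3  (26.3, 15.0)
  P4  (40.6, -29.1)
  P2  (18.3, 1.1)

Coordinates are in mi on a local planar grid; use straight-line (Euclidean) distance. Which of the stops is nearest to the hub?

Distance to each, sorted:
P2: 16.1 mi
P3: 32.1 mi
P4: 34.0 mi
P1: 35.3 mi
P0: 51.6 mi
The nearest is P2 at 16.1 mi.

P2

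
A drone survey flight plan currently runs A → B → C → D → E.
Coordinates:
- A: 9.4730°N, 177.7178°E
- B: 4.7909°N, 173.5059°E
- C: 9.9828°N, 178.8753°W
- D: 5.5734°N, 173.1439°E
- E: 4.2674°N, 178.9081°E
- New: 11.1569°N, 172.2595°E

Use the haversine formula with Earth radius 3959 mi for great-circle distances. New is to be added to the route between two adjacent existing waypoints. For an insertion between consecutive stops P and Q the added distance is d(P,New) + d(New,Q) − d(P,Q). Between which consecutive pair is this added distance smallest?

between C and D

Added distance for inserting New between each consecutive pair:
A–B: 403.3 mi
B–C: 422.3 mi
C–D: 372.6 mi
D–E: 642.1 mi
Smallest added distance is 372.6 mi, inserting between C and D.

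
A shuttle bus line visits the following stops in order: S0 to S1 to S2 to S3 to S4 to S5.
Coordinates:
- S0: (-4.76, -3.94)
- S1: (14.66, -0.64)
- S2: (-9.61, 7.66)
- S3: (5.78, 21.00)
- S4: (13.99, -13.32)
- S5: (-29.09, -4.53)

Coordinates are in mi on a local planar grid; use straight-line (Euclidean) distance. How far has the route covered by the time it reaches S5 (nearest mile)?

145 mi

Leg distances:
S0→S1: 19.7 mi  (cumulative 19.7 mi)
S1→S2: 25.7 mi  (cumulative 45.3 mi)
S2→S3: 20.4 mi  (cumulative 65.7 mi)
S3→S4: 35.3 mi  (cumulative 101.0 mi)
S4→S5: 44.0 mi  (cumulative 145.0 mi)
Cumulative distance at S5 ≈ 145 mi.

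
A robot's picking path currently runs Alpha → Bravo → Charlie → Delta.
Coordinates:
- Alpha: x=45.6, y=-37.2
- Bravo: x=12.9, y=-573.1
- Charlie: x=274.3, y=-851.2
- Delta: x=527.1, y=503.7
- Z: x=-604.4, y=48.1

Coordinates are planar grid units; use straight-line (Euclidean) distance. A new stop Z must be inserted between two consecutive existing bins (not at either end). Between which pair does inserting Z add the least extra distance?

between Alpha and Bravo

Added distance for inserting Z between each consecutive pair:
Alpha–Bravo: 994.4
Bravo–Charlie: 1751.4
Charlie–Delta: 1098.8
Smallest added distance is 994.4, inserting between Alpha and Bravo.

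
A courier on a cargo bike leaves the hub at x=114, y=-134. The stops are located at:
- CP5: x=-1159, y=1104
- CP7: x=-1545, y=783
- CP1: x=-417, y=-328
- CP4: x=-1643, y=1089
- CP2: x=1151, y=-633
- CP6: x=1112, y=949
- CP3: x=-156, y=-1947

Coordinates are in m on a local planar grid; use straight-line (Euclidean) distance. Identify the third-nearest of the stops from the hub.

Distances from the hub (x=114, y=-134):
CP1: 565.3 m
CP2: 1150.8 m
CP6: 1472.7 m
CP5: 1775.7 m
CP3: 1833.0 m
CP7: 1895.6 m
CP4: 2140.7 m
The third-nearest is CP6 at 1472.7 m.

CP6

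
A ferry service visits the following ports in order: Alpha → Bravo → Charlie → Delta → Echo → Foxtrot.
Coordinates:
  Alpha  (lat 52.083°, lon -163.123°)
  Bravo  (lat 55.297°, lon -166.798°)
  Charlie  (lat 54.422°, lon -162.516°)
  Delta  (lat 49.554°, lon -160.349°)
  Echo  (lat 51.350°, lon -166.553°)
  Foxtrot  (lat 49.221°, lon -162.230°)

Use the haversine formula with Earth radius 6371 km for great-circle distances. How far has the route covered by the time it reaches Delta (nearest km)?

Leg distances:
Alpha→Bravo: 431.5 km  (cumulative 431.5 km)
Bravo→Charlie: 290.8 km  (cumulative 722.2 km)
Charlie→Delta: 561.2 km  (cumulative 1283.4 km)
Cumulative distance at Delta ≈ 1283 km.

1283 km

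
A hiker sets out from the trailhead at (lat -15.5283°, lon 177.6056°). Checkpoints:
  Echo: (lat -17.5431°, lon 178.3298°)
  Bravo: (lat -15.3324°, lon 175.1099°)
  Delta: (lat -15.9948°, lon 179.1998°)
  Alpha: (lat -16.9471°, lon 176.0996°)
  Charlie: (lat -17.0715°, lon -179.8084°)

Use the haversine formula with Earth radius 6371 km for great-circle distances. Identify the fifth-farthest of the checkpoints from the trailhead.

Distances from the trailhead ((lat -15.5283°, lon 177.6056°)):
Charlie: 325.0 km
Bravo: 268.4 km
Echo: 237.0 km
Alpha: 225.3 km
Delta: 178.3 km
The fifth-farthest is Delta at 178.3 km.

Delta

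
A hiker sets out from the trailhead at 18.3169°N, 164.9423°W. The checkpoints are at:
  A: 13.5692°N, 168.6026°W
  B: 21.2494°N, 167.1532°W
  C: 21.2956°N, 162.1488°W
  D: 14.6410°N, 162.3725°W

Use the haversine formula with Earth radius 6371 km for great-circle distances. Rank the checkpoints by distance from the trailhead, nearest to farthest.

Computing each great-circle distance from 18.3169°N, 164.9423°W:
B 21.2494°N, 167.1532°W: 399.8 km
C 21.2956°N, 162.1488°W: 441.7 km
D 14.6410°N, 162.3725°W: 492.1 km
A 13.5692°N, 168.6026°W: 657.1 km

B, C, D, A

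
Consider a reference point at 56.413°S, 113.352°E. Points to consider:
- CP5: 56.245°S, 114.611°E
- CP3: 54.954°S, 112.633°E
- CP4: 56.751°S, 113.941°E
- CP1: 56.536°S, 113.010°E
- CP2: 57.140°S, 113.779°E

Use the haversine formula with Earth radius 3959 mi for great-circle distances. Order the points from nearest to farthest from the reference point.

Distance from the reference point at 56.413°S, 113.352°E to each:
CP1 56.536°S, 113.010°E: 15.6 mi
CP4 56.751°S, 113.941°E: 32.4 mi
CP5 56.245°S, 114.611°E: 49.6 mi
CP2 57.140°S, 113.779°E: 52.8 mi
CP3 54.954°S, 112.633°E: 104.6 mi

CP1, CP4, CP5, CP2, CP3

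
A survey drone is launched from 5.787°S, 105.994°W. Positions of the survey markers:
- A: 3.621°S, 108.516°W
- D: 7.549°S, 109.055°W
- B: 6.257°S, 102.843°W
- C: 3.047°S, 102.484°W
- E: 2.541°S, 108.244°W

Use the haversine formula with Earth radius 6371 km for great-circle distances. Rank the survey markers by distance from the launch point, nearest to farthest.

B, A, D, E, C

Distance from the launch point at 5.787°S, 105.994°W to each:
B 6.257°S, 102.843°W: 352.3 km
A 3.621°S, 108.516°W: 368.9 km
D 7.549°S, 109.055°W: 390.7 km
E 2.541°S, 108.244°W: 438.8 km
C 3.047°S, 102.484°W: 494.2 km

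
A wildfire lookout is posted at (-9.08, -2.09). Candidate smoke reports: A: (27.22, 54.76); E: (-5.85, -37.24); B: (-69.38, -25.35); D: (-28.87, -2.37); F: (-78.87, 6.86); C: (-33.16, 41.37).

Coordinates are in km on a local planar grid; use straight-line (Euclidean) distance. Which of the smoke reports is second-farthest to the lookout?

Distances from the lookout ((-9.08, -2.09)):
F: 70.4 km
A: 67.5 km
B: 64.6 km
C: 49.7 km
E: 35.3 km
D: 19.8 km
The second-farthest is A at 67.5 km.

A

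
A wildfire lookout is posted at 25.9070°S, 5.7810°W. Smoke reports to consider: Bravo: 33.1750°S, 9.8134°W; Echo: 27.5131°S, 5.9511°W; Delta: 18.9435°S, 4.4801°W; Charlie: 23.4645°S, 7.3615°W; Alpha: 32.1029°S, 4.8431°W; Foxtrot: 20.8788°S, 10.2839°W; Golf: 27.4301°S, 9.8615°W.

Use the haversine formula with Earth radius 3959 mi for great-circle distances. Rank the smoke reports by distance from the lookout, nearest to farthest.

Distance from the lookout at 25.9070°S, 5.7810°W to each:
Echo 27.5131°S, 5.9511°W: 111.5 mi
Charlie 23.4645°S, 7.3615°W: 195.8 mi
Golf 27.4301°S, 9.8615°W: 273.0 mi
Alpha 32.1029°S, 4.8431°W: 431.9 mi
Foxtrot 20.8788°S, 10.2839°W: 449.6 mi
Delta 18.9435°S, 4.4801°W: 488.3 mi
Bravo 33.1750°S, 9.8134°W: 557.5 mi

Echo, Charlie, Golf, Alpha, Foxtrot, Delta, Bravo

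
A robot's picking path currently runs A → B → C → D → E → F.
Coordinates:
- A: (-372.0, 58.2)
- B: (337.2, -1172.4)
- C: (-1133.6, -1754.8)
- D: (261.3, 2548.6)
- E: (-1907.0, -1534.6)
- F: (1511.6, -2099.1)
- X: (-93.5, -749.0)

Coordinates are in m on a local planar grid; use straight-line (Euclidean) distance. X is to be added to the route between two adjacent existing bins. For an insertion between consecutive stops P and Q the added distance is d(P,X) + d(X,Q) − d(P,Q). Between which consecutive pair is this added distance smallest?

Added distance for inserting X between each consecutive pair:
A–B: 37.5 m
B–C: 468.9 m
C–D: 239.7 m
D–E: 669.8 m
E–F: 608.9 m
Smallest added distance is 37.5 m, inserting between A and B.

between A and B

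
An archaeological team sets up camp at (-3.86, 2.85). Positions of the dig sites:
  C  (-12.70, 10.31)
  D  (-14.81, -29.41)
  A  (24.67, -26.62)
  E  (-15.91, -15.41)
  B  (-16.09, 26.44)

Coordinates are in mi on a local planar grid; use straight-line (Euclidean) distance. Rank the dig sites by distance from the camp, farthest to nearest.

A, D, B, E, C

Distances from the camp:
A (24.67, -26.62): 41.0 mi
D (-14.81, -29.41): 34.1 mi
B (-16.09, 26.44): 26.6 mi
E (-15.91, -15.41): 21.9 mi
C (-12.70, 10.31): 11.6 mi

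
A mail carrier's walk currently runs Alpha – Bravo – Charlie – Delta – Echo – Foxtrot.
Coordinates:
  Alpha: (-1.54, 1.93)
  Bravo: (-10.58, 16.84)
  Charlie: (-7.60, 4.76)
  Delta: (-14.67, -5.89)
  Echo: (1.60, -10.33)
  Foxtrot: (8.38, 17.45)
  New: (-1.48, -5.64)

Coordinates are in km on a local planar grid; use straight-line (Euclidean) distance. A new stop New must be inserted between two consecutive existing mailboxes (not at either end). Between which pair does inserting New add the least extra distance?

between Delta and Echo

Added distance for inserting New between each consecutive pair:
Alpha–Bravo: 14.4 km
Bravo–Charlie: 23.9 km
Charlie–Delta: 12.5 km
Delta–Echo: 1.9 km
Echo–Foxtrot: 2.1 km
Smallest added distance is 1.9 km, inserting between Delta and Echo.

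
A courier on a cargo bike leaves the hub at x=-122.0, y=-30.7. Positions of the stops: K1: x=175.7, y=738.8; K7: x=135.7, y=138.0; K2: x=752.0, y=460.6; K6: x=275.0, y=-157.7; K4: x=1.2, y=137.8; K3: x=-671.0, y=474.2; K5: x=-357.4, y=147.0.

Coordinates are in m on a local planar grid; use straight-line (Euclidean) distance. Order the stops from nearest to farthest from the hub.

K4, K5, K7, K6, K3, K1, K2

Distance from the hub at x=-122.0, y=-30.7 to each:
K4 x=1.2, y=137.8: 208.7 m
K5 x=-357.4, y=147.0: 294.9 m
K7 x=135.7, y=138.0: 308.0 m
K6 x=275.0, y=-157.7: 416.8 m
K3 x=-671.0, y=474.2: 745.9 m
K1 x=175.7, y=738.8: 825.1 m
K2 x=752.0, y=460.6: 1002.6 m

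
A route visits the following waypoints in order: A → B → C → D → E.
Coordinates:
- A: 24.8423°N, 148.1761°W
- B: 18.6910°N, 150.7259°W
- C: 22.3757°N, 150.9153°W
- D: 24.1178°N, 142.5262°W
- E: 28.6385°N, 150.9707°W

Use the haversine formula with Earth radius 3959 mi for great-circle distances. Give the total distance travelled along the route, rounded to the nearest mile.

Leg distances:
A→B: 455.4 mi  (cumulative 455.4 mi)
B→C: 254.9 mi  (cumulative 710.3 mi)
C→D: 545.9 mi  (cumulative 1256.2 mi)
D→E: 608.7 mi  (cumulative 1864.9 mi)
Total route length ≈ 1865 mi.

1865 mi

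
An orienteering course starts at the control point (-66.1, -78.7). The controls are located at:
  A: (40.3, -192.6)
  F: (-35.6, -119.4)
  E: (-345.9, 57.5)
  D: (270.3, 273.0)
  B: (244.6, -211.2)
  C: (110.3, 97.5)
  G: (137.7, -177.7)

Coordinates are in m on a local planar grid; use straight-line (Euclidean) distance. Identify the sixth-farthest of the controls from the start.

A

Distance to each, sorted:
D: 486.7 m
B: 337.8 m
E: 311.2 m
C: 249.3 m
G: 226.6 m
A: 155.9 m
F: 50.9 m
The sixth-farthest is A at 155.9 m.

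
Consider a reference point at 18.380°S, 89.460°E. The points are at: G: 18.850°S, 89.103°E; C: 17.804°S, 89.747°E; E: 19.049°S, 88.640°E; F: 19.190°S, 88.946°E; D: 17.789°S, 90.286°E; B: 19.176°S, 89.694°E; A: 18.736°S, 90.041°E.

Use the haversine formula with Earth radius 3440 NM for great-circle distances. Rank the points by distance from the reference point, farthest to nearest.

E, D, F, B, A, C, G

Computing each great-circle distance from 18.380°S, 89.460°E:
E 19.049°S, 88.640°E: 61.5 NM
D 17.789°S, 90.286°E: 59.0 NM
F 19.190°S, 88.946°E: 56.7 NM
B 19.176°S, 89.694°E: 49.6 NM
A 18.736°S, 90.041°E: 39.4 NM
C 17.804°S, 89.747°E: 38.3 NM
G 18.850°S, 89.103°E: 34.8 NM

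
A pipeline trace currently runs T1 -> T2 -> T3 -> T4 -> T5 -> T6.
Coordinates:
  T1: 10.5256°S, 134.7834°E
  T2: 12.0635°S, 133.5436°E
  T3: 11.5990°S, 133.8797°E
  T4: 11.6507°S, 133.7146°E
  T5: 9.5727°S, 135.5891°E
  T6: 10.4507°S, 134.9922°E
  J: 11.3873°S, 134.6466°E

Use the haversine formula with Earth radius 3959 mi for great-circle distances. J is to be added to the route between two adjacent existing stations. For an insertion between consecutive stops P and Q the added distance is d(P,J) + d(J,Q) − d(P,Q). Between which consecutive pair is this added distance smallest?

between T1 and T2

Added distance for inserting J between each consecutive pair:
T1–T2: 12.8 mi
T2–T3: 102.7 mi
T3–T4: 107.9 mi
T4–T5: 14.6 mi
T5–T6: 136.6 mi
Smallest added distance is 12.8 mi, inserting between T1 and T2.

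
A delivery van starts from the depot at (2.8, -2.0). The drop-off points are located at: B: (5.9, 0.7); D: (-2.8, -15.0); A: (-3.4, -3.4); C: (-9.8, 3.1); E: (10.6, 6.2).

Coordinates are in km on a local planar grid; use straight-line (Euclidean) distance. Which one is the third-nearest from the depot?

E

Distances from the depot ((2.8, -2.0)):
B: 4.1 km
A: 6.4 km
E: 11.3 km
C: 13.6 km
D: 14.2 km
The third-nearest is E at 11.3 km.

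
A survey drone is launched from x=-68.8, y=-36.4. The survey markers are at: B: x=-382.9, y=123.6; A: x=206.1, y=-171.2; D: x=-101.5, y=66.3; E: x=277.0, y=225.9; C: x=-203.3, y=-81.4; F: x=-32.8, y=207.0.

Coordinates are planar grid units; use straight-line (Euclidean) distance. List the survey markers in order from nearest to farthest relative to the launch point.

Distance from the launch point at x=-68.8, y=-36.4 to each:
D x=-101.5, y=66.3: 107.8
C x=-203.3, y=-81.4: 141.8
F x=-32.8, y=207.0: 246.0
A x=206.1, y=-171.2: 306.2
B x=-382.9, y=123.6: 352.5
E x=277.0, y=225.9: 434.0

D, C, F, A, B, E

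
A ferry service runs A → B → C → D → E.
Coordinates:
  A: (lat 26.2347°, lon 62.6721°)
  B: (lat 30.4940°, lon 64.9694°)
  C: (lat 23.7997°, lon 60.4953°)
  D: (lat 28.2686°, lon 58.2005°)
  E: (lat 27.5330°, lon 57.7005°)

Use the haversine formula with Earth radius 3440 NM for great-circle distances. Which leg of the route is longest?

Leg distances:
A→B: 283.0 NM
B→C: 467.5 NM
C→D: 295.5 NM
D→E: 51.5 NM
The longest leg is B–C at 467.5 NM.

B–C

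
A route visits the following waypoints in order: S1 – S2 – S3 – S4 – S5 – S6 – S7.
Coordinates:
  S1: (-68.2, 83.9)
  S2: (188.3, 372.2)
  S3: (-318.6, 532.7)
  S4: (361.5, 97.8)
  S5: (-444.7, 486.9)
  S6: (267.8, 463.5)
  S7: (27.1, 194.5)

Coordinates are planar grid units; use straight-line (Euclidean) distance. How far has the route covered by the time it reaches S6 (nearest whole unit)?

3333

Leg distances:
S1→S2: 385.9  (cumulative 385.9)
S2→S3: 531.7  (cumulative 917.6)
S3→S4: 807.3  (cumulative 1724.9)
S4→S5: 895.2  (cumulative 2620.0)
S5→S6: 712.9  (cumulative 3332.9)
Cumulative distance at S6 ≈ 3333.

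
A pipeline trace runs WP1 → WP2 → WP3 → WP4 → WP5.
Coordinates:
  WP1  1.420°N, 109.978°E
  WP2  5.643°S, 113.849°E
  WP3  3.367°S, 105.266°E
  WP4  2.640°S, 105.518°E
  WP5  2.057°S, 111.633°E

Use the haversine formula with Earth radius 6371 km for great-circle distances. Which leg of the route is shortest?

WP3–WP4

Leg distances:
WP1→WP2: 895.3 km
WP2→WP3: 984.5 km
WP3→WP4: 85.5 km
WP4→WP5: 682.5 km
The shortest leg is WP3–WP4 at 85.5 km.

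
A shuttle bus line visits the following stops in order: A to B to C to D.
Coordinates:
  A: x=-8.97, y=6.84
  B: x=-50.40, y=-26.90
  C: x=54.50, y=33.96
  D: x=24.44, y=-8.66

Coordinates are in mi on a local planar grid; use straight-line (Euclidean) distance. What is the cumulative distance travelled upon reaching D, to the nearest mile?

227 mi

Leg distances:
A→B: 53.4 mi  (cumulative 53.4 mi)
B→C: 121.3 mi  (cumulative 174.7 mi)
C→D: 52.2 mi  (cumulative 226.9 mi)
Cumulative distance at D ≈ 227 mi.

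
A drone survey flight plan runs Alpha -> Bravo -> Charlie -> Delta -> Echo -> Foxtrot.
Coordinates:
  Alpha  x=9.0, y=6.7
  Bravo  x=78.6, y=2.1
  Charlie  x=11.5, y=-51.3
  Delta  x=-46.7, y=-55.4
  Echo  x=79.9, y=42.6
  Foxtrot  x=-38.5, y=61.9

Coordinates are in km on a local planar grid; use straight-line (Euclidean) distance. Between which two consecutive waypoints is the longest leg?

Delta–Echo

Leg distances:
Alpha→Bravo: 69.8 km
Bravo→Charlie: 85.8 km
Charlie→Delta: 58.3 km
Delta→Echo: 160.1 km
Echo→Foxtrot: 120.0 km
The longest leg is Delta–Echo at 160.1 km.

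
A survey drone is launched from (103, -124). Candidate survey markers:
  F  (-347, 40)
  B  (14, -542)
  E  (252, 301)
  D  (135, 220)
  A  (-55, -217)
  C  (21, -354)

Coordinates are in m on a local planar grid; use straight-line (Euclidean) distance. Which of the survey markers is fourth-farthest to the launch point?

D

Distance to each, sorted:
F: 479.0 m
E: 450.4 m
B: 427.4 m
D: 345.5 m
C: 244.2 m
A: 183.3 m
The fourth-farthest is D at 345.5 m.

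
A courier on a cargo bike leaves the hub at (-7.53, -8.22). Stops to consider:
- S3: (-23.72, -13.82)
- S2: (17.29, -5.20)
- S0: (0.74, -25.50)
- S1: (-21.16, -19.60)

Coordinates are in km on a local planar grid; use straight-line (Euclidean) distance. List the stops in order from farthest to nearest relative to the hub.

S2, S0, S1, S3

Computing each straight-line distance from (-7.53, -8.22):
S2 (17.29, -5.20): 25.0 km
S0 (0.74, -25.50): 19.2 km
S1 (-21.16, -19.60): 17.8 km
S3 (-23.72, -13.82): 17.1 km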